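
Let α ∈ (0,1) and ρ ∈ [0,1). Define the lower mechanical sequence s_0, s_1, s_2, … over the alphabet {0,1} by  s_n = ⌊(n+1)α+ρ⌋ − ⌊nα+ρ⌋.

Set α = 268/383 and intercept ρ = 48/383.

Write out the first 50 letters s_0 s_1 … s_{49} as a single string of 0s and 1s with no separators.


n=0: ⌊(1·268+48)/383⌋ − ⌊(0·268+48)/383⌋ = ⌊316/383⌋ − ⌊48/383⌋ = 0 − 0 = 0
n=1: ⌊(2·268+48)/383⌋ − ⌊(1·268+48)/383⌋ = ⌊584/383⌋ − ⌊316/383⌋ = 1 − 0 = 1
n=2: ⌊(3·268+48)/383⌋ − ⌊(2·268+48)/383⌋ = ⌊852/383⌋ − ⌊584/383⌋ = 2 − 1 = 1
n=3: ⌊(4·268+48)/383⌋ − ⌊(3·268+48)/383⌋ = ⌊1120/383⌋ − ⌊852/383⌋ = 2 − 2 = 0
n=4: ⌊(5·268+48)/383⌋ − ⌊(4·268+48)/383⌋ = ⌊1388/383⌋ − ⌊1120/383⌋ = 3 − 2 = 1
n=5: ⌊(6·268+48)/383⌋ − ⌊(5·268+48)/383⌋ = ⌊1656/383⌋ − ⌊1388/383⌋ = 4 − 3 = 1
n=6: ⌊(7·268+48)/383⌋ − ⌊(6·268+48)/383⌋ = ⌊1924/383⌋ − ⌊1656/383⌋ = 5 − 4 = 1
n=7: ⌊(8·268+48)/383⌋ − ⌊(7·268+48)/383⌋ = ⌊2192/383⌋ − ⌊1924/383⌋ = 5 − 5 = 0
n=8: ⌊(9·268+48)/383⌋ − ⌊(8·268+48)/383⌋ = ⌊2460/383⌋ − ⌊2192/383⌋ = 6 − 5 = 1
n=9: ⌊(10·268+48)/383⌋ − ⌊(9·268+48)/383⌋ = ⌊2728/383⌋ − ⌊2460/383⌋ = 7 − 6 = 1
n=10: ⌊(11·268+48)/383⌋ − ⌊(10·268+48)/383⌋ = ⌊2996/383⌋ − ⌊2728/383⌋ = 7 − 7 = 0
n=11: ⌊(12·268+48)/383⌋ − ⌊(11·268+48)/383⌋ = ⌊3264/383⌋ − ⌊2996/383⌋ = 8 − 7 = 1
n=12: ⌊(13·268+48)/383⌋ − ⌊(12·268+48)/383⌋ = ⌊3532/383⌋ − ⌊3264/383⌋ = 9 − 8 = 1
n=13: ⌊(14·268+48)/383⌋ − ⌊(13·268+48)/383⌋ = ⌊3800/383⌋ − ⌊3532/383⌋ = 9 − 9 = 0
n=14: ⌊(15·268+48)/383⌋ − ⌊(14·268+48)/383⌋ = ⌊4068/383⌋ − ⌊3800/383⌋ = 10 − 9 = 1
n=15: ⌊(16·268+48)/383⌋ − ⌊(15·268+48)/383⌋ = ⌊4336/383⌋ − ⌊4068/383⌋ = 11 − 10 = 1
n=16: ⌊(17·268+48)/383⌋ − ⌊(16·268+48)/383⌋ = ⌊4604/383⌋ − ⌊4336/383⌋ = 12 − 11 = 1
n=17: ⌊(18·268+48)/383⌋ − ⌊(17·268+48)/383⌋ = ⌊4872/383⌋ − ⌊4604/383⌋ = 12 − 12 = 0
n=18: ⌊(19·268+48)/383⌋ − ⌊(18·268+48)/383⌋ = ⌊5140/383⌋ − ⌊4872/383⌋ = 13 − 12 = 1
n=19: ⌊(20·268+48)/383⌋ − ⌊(19·268+48)/383⌋ = ⌊5408/383⌋ − ⌊5140/383⌋ = 14 − 13 = 1
n=20: ⌊(21·268+48)/383⌋ − ⌊(20·268+48)/383⌋ = ⌊5676/383⌋ − ⌊5408/383⌋ = 14 − 14 = 0
n=21: ⌊(22·268+48)/383⌋ − ⌊(21·268+48)/383⌋ = ⌊5944/383⌋ − ⌊5676/383⌋ = 15 − 14 = 1
n=22: ⌊(23·268+48)/383⌋ − ⌊(22·268+48)/383⌋ = ⌊6212/383⌋ − ⌊5944/383⌋ = 16 − 15 = 1
n=23: ⌊(24·268+48)/383⌋ − ⌊(23·268+48)/383⌋ = ⌊6480/383⌋ − ⌊6212/383⌋ = 16 − 16 = 0
n=24: ⌊(25·268+48)/383⌋ − ⌊(24·268+48)/383⌋ = ⌊6748/383⌋ − ⌊6480/383⌋ = 17 − 16 = 1
n=25: ⌊(26·268+48)/383⌋ − ⌊(25·268+48)/383⌋ = ⌊7016/383⌋ − ⌊6748/383⌋ = 18 − 17 = 1
n=26: ⌊(27·268+48)/383⌋ − ⌊(26·268+48)/383⌋ = ⌊7284/383⌋ − ⌊7016/383⌋ = 19 − 18 = 1
n=27: ⌊(28·268+48)/383⌋ − ⌊(27·268+48)/383⌋ = ⌊7552/383⌋ − ⌊7284/383⌋ = 19 − 19 = 0
n=28: ⌊(29·268+48)/383⌋ − ⌊(28·268+48)/383⌋ = ⌊7820/383⌋ − ⌊7552/383⌋ = 20 − 19 = 1
n=29: ⌊(30·268+48)/383⌋ − ⌊(29·268+48)/383⌋ = ⌊8088/383⌋ − ⌊7820/383⌋ = 21 − 20 = 1
n=30: ⌊(31·268+48)/383⌋ − ⌊(30·268+48)/383⌋ = ⌊8356/383⌋ − ⌊8088/383⌋ = 21 − 21 = 0
n=31: ⌊(32·268+48)/383⌋ − ⌊(31·268+48)/383⌋ = ⌊8624/383⌋ − ⌊8356/383⌋ = 22 − 21 = 1
n=32: ⌊(33·268+48)/383⌋ − ⌊(32·268+48)/383⌋ = ⌊8892/383⌋ − ⌊8624/383⌋ = 23 − 22 = 1
n=33: ⌊(34·268+48)/383⌋ − ⌊(33·268+48)/383⌋ = ⌊9160/383⌋ − ⌊8892/383⌋ = 23 − 23 = 0
n=34: ⌊(35·268+48)/383⌋ − ⌊(34·268+48)/383⌋ = ⌊9428/383⌋ − ⌊9160/383⌋ = 24 − 23 = 1
n=35: ⌊(36·268+48)/383⌋ − ⌊(35·268+48)/383⌋ = ⌊9696/383⌋ − ⌊9428/383⌋ = 25 − 24 = 1
n=36: ⌊(37·268+48)/383⌋ − ⌊(36·268+48)/383⌋ = ⌊9964/383⌋ − ⌊9696/383⌋ = 26 − 25 = 1
n=37: ⌊(38·268+48)/383⌋ − ⌊(37·268+48)/383⌋ = ⌊10232/383⌋ − ⌊9964/383⌋ = 26 − 26 = 0
n=38: ⌊(39·268+48)/383⌋ − ⌊(38·268+48)/383⌋ = ⌊10500/383⌋ − ⌊10232/383⌋ = 27 − 26 = 1
n=39: ⌊(40·268+48)/383⌋ − ⌊(39·268+48)/383⌋ = ⌊10768/383⌋ − ⌊10500/383⌋ = 28 − 27 = 1
n=40: ⌊(41·268+48)/383⌋ − ⌊(40·268+48)/383⌋ = ⌊11036/383⌋ − ⌊10768/383⌋ = 28 − 28 = 0
n=41: ⌊(42·268+48)/383⌋ − ⌊(41·268+48)/383⌋ = ⌊11304/383⌋ − ⌊11036/383⌋ = 29 − 28 = 1
n=42: ⌊(43·268+48)/383⌋ − ⌊(42·268+48)/383⌋ = ⌊11572/383⌋ − ⌊11304/383⌋ = 30 − 29 = 1
n=43: ⌊(44·268+48)/383⌋ − ⌊(43·268+48)/383⌋ = ⌊11840/383⌋ − ⌊11572/383⌋ = 30 − 30 = 0
n=44: ⌊(45·268+48)/383⌋ − ⌊(44·268+48)/383⌋ = ⌊12108/383⌋ − ⌊11840/383⌋ = 31 − 30 = 1
n=45: ⌊(46·268+48)/383⌋ − ⌊(45·268+48)/383⌋ = ⌊12376/383⌋ − ⌊12108/383⌋ = 32 − 31 = 1
n=46: ⌊(47·268+48)/383⌋ − ⌊(46·268+48)/383⌋ = ⌊12644/383⌋ − ⌊12376/383⌋ = 33 − 32 = 1
n=47: ⌊(48·268+48)/383⌋ − ⌊(47·268+48)/383⌋ = ⌊12912/383⌋ − ⌊12644/383⌋ = 33 − 33 = 0
n=48: ⌊(49·268+48)/383⌋ − ⌊(48·268+48)/383⌋ = ⌊13180/383⌋ − ⌊12912/383⌋ = 34 − 33 = 1
n=49: ⌊(50·268+48)/383⌋ − ⌊(49·268+48)/383⌋ = ⌊13448/383⌋ − ⌊13180/383⌋ = 35 − 34 = 1

01101110110110111011011011101101101110110110111011


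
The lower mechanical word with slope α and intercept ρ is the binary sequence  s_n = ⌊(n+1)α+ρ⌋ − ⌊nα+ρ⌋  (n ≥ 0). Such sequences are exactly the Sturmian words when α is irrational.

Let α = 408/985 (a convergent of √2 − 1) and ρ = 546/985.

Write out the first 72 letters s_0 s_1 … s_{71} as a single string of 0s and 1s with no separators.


010101001010010101001010010100101010010100101010010100101001010100101001

n=0: ⌊(1·408+546)/985⌋ − ⌊(0·408+546)/985⌋ = ⌊954/985⌋ − ⌊546/985⌋ = 0 − 0 = 0
n=1: ⌊(2·408+546)/985⌋ − ⌊(1·408+546)/985⌋ = ⌊1362/985⌋ − ⌊954/985⌋ = 1 − 0 = 1
n=2: ⌊(3·408+546)/985⌋ − ⌊(2·408+546)/985⌋ = ⌊1770/985⌋ − ⌊1362/985⌋ = 1 − 1 = 0
n=3: ⌊(4·408+546)/985⌋ − ⌊(3·408+546)/985⌋ = ⌊2178/985⌋ − ⌊1770/985⌋ = 2 − 1 = 1
n=4: ⌊(5·408+546)/985⌋ − ⌊(4·408+546)/985⌋ = ⌊2586/985⌋ − ⌊2178/985⌋ = 2 − 2 = 0
n=5: ⌊(6·408+546)/985⌋ − ⌊(5·408+546)/985⌋ = ⌊2994/985⌋ − ⌊2586/985⌋ = 3 − 2 = 1
n=6: ⌊(7·408+546)/985⌋ − ⌊(6·408+546)/985⌋ = ⌊3402/985⌋ − ⌊2994/985⌋ = 3 − 3 = 0
n=7: ⌊(8·408+546)/985⌋ − ⌊(7·408+546)/985⌋ = ⌊3810/985⌋ − ⌊3402/985⌋ = 3 − 3 = 0
n=8: ⌊(9·408+546)/985⌋ − ⌊(8·408+546)/985⌋ = ⌊4218/985⌋ − ⌊3810/985⌋ = 4 − 3 = 1
n=9: ⌊(10·408+546)/985⌋ − ⌊(9·408+546)/985⌋ = ⌊4626/985⌋ − ⌊4218/985⌋ = 4 − 4 = 0
n=10: ⌊(11·408+546)/985⌋ − ⌊(10·408+546)/985⌋ = ⌊5034/985⌋ − ⌊4626/985⌋ = 5 − 4 = 1
n=11: ⌊(12·408+546)/985⌋ − ⌊(11·408+546)/985⌋ = ⌊5442/985⌋ − ⌊5034/985⌋ = 5 − 5 = 0
n=12: ⌊(13·408+546)/985⌋ − ⌊(12·408+546)/985⌋ = ⌊5850/985⌋ − ⌊5442/985⌋ = 5 − 5 = 0
n=13: ⌊(14·408+546)/985⌋ − ⌊(13·408+546)/985⌋ = ⌊6258/985⌋ − ⌊5850/985⌋ = 6 − 5 = 1
n=14: ⌊(15·408+546)/985⌋ − ⌊(14·408+546)/985⌋ = ⌊6666/985⌋ − ⌊6258/985⌋ = 6 − 6 = 0
n=15: ⌊(16·408+546)/985⌋ − ⌊(15·408+546)/985⌋ = ⌊7074/985⌋ − ⌊6666/985⌋ = 7 − 6 = 1
n=16: ⌊(17·408+546)/985⌋ − ⌊(16·408+546)/985⌋ = ⌊7482/985⌋ − ⌊7074/985⌋ = 7 − 7 = 0
n=17: ⌊(18·408+546)/985⌋ − ⌊(17·408+546)/985⌋ = ⌊7890/985⌋ − ⌊7482/985⌋ = 8 − 7 = 1
n=18: ⌊(19·408+546)/985⌋ − ⌊(18·408+546)/985⌋ = ⌊8298/985⌋ − ⌊7890/985⌋ = 8 − 8 = 0
n=19: ⌊(20·408+546)/985⌋ − ⌊(19·408+546)/985⌋ = ⌊8706/985⌋ − ⌊8298/985⌋ = 8 − 8 = 0
n=20: ⌊(21·408+546)/985⌋ − ⌊(20·408+546)/985⌋ = ⌊9114/985⌋ − ⌊8706/985⌋ = 9 − 8 = 1
n=21: ⌊(22·408+546)/985⌋ − ⌊(21·408+546)/985⌋ = ⌊9522/985⌋ − ⌊9114/985⌋ = 9 − 9 = 0
n=22: ⌊(23·408+546)/985⌋ − ⌊(22·408+546)/985⌋ = ⌊9930/985⌋ − ⌊9522/985⌋ = 10 − 9 = 1
n=23: ⌊(24·408+546)/985⌋ − ⌊(23·408+546)/985⌋ = ⌊10338/985⌋ − ⌊9930/985⌋ = 10 − 10 = 0
n=24: ⌊(25·408+546)/985⌋ − ⌊(24·408+546)/985⌋ = ⌊10746/985⌋ − ⌊10338/985⌋ = 10 − 10 = 0
n=25: ⌊(26·408+546)/985⌋ − ⌊(25·408+546)/985⌋ = ⌊11154/985⌋ − ⌊10746/985⌋ = 11 − 10 = 1
n=26: ⌊(27·408+546)/985⌋ − ⌊(26·408+546)/985⌋ = ⌊11562/985⌋ − ⌊11154/985⌋ = 11 − 11 = 0
n=27: ⌊(28·408+546)/985⌋ − ⌊(27·408+546)/985⌋ = ⌊11970/985⌋ − ⌊11562/985⌋ = 12 − 11 = 1
n=28: ⌊(29·408+546)/985⌋ − ⌊(28·408+546)/985⌋ = ⌊12378/985⌋ − ⌊11970/985⌋ = 12 − 12 = 0
n=29: ⌊(30·408+546)/985⌋ − ⌊(29·408+546)/985⌋ = ⌊12786/985⌋ − ⌊12378/985⌋ = 12 − 12 = 0
n=30: ⌊(31·408+546)/985⌋ − ⌊(30·408+546)/985⌋ = ⌊13194/985⌋ − ⌊12786/985⌋ = 13 − 12 = 1
n=31: ⌊(32·408+546)/985⌋ − ⌊(31·408+546)/985⌋ = ⌊13602/985⌋ − ⌊13194/985⌋ = 13 − 13 = 0
n=32: ⌊(33·408+546)/985⌋ − ⌊(32·408+546)/985⌋ = ⌊14010/985⌋ − ⌊13602/985⌋ = 14 − 13 = 1
n=33: ⌊(34·408+546)/985⌋ − ⌊(33·408+546)/985⌋ = ⌊14418/985⌋ − ⌊14010/985⌋ = 14 − 14 = 0
n=34: ⌊(35·408+546)/985⌋ − ⌊(34·408+546)/985⌋ = ⌊14826/985⌋ − ⌊14418/985⌋ = 15 − 14 = 1
n=35: ⌊(36·408+546)/985⌋ − ⌊(35·408+546)/985⌋ = ⌊15234/985⌋ − ⌊14826/985⌋ = 15 − 15 = 0
n=36: ⌊(37·408+546)/985⌋ − ⌊(36·408+546)/985⌋ = ⌊15642/985⌋ − ⌊15234/985⌋ = 15 − 15 = 0
n=37: ⌊(38·408+546)/985⌋ − ⌊(37·408+546)/985⌋ = ⌊16050/985⌋ − ⌊15642/985⌋ = 16 − 15 = 1
n=38: ⌊(39·408+546)/985⌋ − ⌊(38·408+546)/985⌋ = ⌊16458/985⌋ − ⌊16050/985⌋ = 16 − 16 = 0
n=39: ⌊(40·408+546)/985⌋ − ⌊(39·408+546)/985⌋ = ⌊16866/985⌋ − ⌊16458/985⌋ = 17 − 16 = 1
n=40: ⌊(41·408+546)/985⌋ − ⌊(40·408+546)/985⌋ = ⌊17274/985⌋ − ⌊16866/985⌋ = 17 − 17 = 0
n=41: ⌊(42·408+546)/985⌋ − ⌊(41·408+546)/985⌋ = ⌊17682/985⌋ − ⌊17274/985⌋ = 17 − 17 = 0
n=42: ⌊(43·408+546)/985⌋ − ⌊(42·408+546)/985⌋ = ⌊18090/985⌋ − ⌊17682/985⌋ = 18 − 17 = 1
n=43: ⌊(44·408+546)/985⌋ − ⌊(43·408+546)/985⌋ = ⌊18498/985⌋ − ⌊18090/985⌋ = 18 − 18 = 0
n=44: ⌊(45·408+546)/985⌋ − ⌊(44·408+546)/985⌋ = ⌊18906/985⌋ − ⌊18498/985⌋ = 19 − 18 = 1
n=45: ⌊(46·408+546)/985⌋ − ⌊(45·408+546)/985⌋ = ⌊19314/985⌋ − ⌊18906/985⌋ = 19 − 19 = 0
n=46: ⌊(47·408+546)/985⌋ − ⌊(46·408+546)/985⌋ = ⌊19722/985⌋ − ⌊19314/985⌋ = 20 − 19 = 1
n=47: ⌊(48·408+546)/985⌋ − ⌊(47·408+546)/985⌋ = ⌊20130/985⌋ − ⌊19722/985⌋ = 20 − 20 = 0
n=48: ⌊(49·408+546)/985⌋ − ⌊(48·408+546)/985⌋ = ⌊20538/985⌋ − ⌊20130/985⌋ = 20 − 20 = 0
n=49: ⌊(50·408+546)/985⌋ − ⌊(49·408+546)/985⌋ = ⌊20946/985⌋ − ⌊20538/985⌋ = 21 − 20 = 1
n=50: ⌊(51·408+546)/985⌋ − ⌊(50·408+546)/985⌋ = ⌊21354/985⌋ − ⌊20946/985⌋ = 21 − 21 = 0
n=51: ⌊(52·408+546)/985⌋ − ⌊(51·408+546)/985⌋ = ⌊21762/985⌋ − ⌊21354/985⌋ = 22 − 21 = 1
n=52: ⌊(53·408+546)/985⌋ − ⌊(52·408+546)/985⌋ = ⌊22170/985⌋ − ⌊21762/985⌋ = 22 − 22 = 0
n=53: ⌊(54·408+546)/985⌋ − ⌊(53·408+546)/985⌋ = ⌊22578/985⌋ − ⌊22170/985⌋ = 22 − 22 = 0
n=54: ⌊(55·408+546)/985⌋ − ⌊(54·408+546)/985⌋ = ⌊22986/985⌋ − ⌊22578/985⌋ = 23 − 22 = 1
n=55: ⌊(56·408+546)/985⌋ − ⌊(55·408+546)/985⌋ = ⌊23394/985⌋ − ⌊22986/985⌋ = 23 − 23 = 0
n=56: ⌊(57·408+546)/985⌋ − ⌊(56·408+546)/985⌋ = ⌊23802/985⌋ − ⌊23394/985⌋ = 24 − 23 = 1
n=57: ⌊(58·408+546)/985⌋ − ⌊(57·408+546)/985⌋ = ⌊24210/985⌋ − ⌊23802/985⌋ = 24 − 24 = 0
n=58: ⌊(59·408+546)/985⌋ − ⌊(58·408+546)/985⌋ = ⌊24618/985⌋ − ⌊24210/985⌋ = 24 − 24 = 0
n=59: ⌊(60·408+546)/985⌋ − ⌊(59·408+546)/985⌋ = ⌊25026/985⌋ − ⌊24618/985⌋ = 25 − 24 = 1
n=60: ⌊(61·408+546)/985⌋ − ⌊(60·408+546)/985⌋ = ⌊25434/985⌋ − ⌊25026/985⌋ = 25 − 25 = 0
n=61: ⌊(62·408+546)/985⌋ − ⌊(61·408+546)/985⌋ = ⌊25842/985⌋ − ⌊25434/985⌋ = 26 − 25 = 1
n=62: ⌊(63·408+546)/985⌋ − ⌊(62·408+546)/985⌋ = ⌊26250/985⌋ − ⌊25842/985⌋ = 26 − 26 = 0
n=63: ⌊(64·408+546)/985⌋ − ⌊(63·408+546)/985⌋ = ⌊26658/985⌋ − ⌊26250/985⌋ = 27 − 26 = 1
n=64: ⌊(65·408+546)/985⌋ − ⌊(64·408+546)/985⌋ = ⌊27066/985⌋ − ⌊26658/985⌋ = 27 − 27 = 0
n=65: ⌊(66·408+546)/985⌋ − ⌊(65·408+546)/985⌋ = ⌊27474/985⌋ − ⌊27066/985⌋ = 27 − 27 = 0
n=66: ⌊(67·408+546)/985⌋ − ⌊(66·408+546)/985⌋ = ⌊27882/985⌋ − ⌊27474/985⌋ = 28 − 27 = 1
n=67: ⌊(68·408+546)/985⌋ − ⌊(67·408+546)/985⌋ = ⌊28290/985⌋ − ⌊27882/985⌋ = 28 − 28 = 0
n=68: ⌊(69·408+546)/985⌋ − ⌊(68·408+546)/985⌋ = ⌊28698/985⌋ − ⌊28290/985⌋ = 29 − 28 = 1
n=69: ⌊(70·408+546)/985⌋ − ⌊(69·408+546)/985⌋ = ⌊29106/985⌋ − ⌊28698/985⌋ = 29 − 29 = 0
n=70: ⌊(71·408+546)/985⌋ − ⌊(70·408+546)/985⌋ = ⌊29514/985⌋ − ⌊29106/985⌋ = 29 − 29 = 0
n=71: ⌊(72·408+546)/985⌋ − ⌊(71·408+546)/985⌋ = ⌊29922/985⌋ − ⌊29514/985⌋ = 30 − 29 = 1


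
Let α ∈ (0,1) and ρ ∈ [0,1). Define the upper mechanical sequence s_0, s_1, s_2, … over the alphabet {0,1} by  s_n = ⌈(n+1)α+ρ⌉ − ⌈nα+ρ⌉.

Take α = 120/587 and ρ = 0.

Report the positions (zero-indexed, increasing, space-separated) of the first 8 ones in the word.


n=0: ⌈120/587⌉−⌈0/587⌉ = 1−0 = 1  ← one
n=1: ⌈240/587⌉−⌈120/587⌉ = 1−1 = 0
n=2: ⌈360/587⌉−⌈240/587⌉ = 1−1 = 0
n=3: ⌈480/587⌉−⌈360/587⌉ = 1−1 = 0
n=4: ⌈600/587⌉−⌈480/587⌉ = 2−1 = 1  ← one
n=5: ⌈720/587⌉−⌈600/587⌉ = 2−2 = 0
n=6: ⌈840/587⌉−⌈720/587⌉ = 2−2 = 0
n=7: ⌈960/587⌉−⌈840/587⌉ = 2−2 = 0
n=8: ⌈1080/587⌉−⌈960/587⌉ = 2−2 = 0
n=9: ⌈1200/587⌉−⌈1080/587⌉ = 3−2 = 1  ← one
n=10: ⌈1320/587⌉−⌈1200/587⌉ = 3−3 = 0
n=11: ⌈1440/587⌉−⌈1320/587⌉ = 3−3 = 0
n=12: ⌈1560/587⌉−⌈1440/587⌉ = 3−3 = 0
n=13: ⌈1680/587⌉−⌈1560/587⌉ = 3−3 = 0
n=14: ⌈1800/587⌉−⌈1680/587⌉ = 4−3 = 1  ← one
n=15: ⌈1920/587⌉−⌈1800/587⌉ = 4−4 = 0
n=16: ⌈2040/587⌉−⌈1920/587⌉ = 4−4 = 0
n=17: ⌈2160/587⌉−⌈2040/587⌉ = 4−4 = 0
n=18: ⌈2280/587⌉−⌈2160/587⌉ = 4−4 = 0
n=19: ⌈2400/587⌉−⌈2280/587⌉ = 5−4 = 1  ← one
n=20: ⌈2520/587⌉−⌈2400/587⌉ = 5−5 = 0
n=21: ⌈2640/587⌉−⌈2520/587⌉ = 5−5 = 0
n=22: ⌈2760/587⌉−⌈2640/587⌉ = 5−5 = 0
n=23: ⌈2880/587⌉−⌈2760/587⌉ = 5−5 = 0
n=24: ⌈3000/587⌉−⌈2880/587⌉ = 6−5 = 1  ← one
n=25: ⌈3120/587⌉−⌈3000/587⌉ = 6−6 = 0
n=26: ⌈3240/587⌉−⌈3120/587⌉ = 6−6 = 0
n=27: ⌈3360/587⌉−⌈3240/587⌉ = 6−6 = 0
n=28: ⌈3480/587⌉−⌈3360/587⌉ = 6−6 = 0
n=29: ⌈3600/587⌉−⌈3480/587⌉ = 7−6 = 1  ← one
n=30: ⌈3720/587⌉−⌈3600/587⌉ = 7−7 = 0
n=31: ⌈3840/587⌉−⌈3720/587⌉ = 7−7 = 0
n=32: ⌈3960/587⌉−⌈3840/587⌉ = 7−7 = 0
n=33: ⌈4080/587⌉−⌈3960/587⌉ = 7−7 = 0
n=34: ⌈4200/587⌉−⌈4080/587⌉ = 8−7 = 1  ← one
positions of the first 8 ones: 0 4 9 14 19 24 29 34

0 4 9 14 19 24 29 34


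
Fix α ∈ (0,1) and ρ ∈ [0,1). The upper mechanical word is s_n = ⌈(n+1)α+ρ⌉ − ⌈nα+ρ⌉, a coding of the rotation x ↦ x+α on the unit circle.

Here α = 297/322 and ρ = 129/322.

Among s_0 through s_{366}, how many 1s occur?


338

#1s = Σ_{n=0}^{366} s_n = Σ_{n=0}^{366} (⌈(n+1)α+ρ⌉ − ⌈nα+ρ⌉)
the sum telescopes: every ⌈nα+ρ⌉ with 0 < n < 367 appears once with + and once with −, leaving ⌈367α+ρ⌉ − ⌈0·α+ρ⌉
367α + ρ = (367·297 + 129) / 322 = 109128/322
ρ = 129/322
⌈109128/322⌉ = 339,  ⌈129/322⌉ = 1
#1s = 339 − 1 = 338


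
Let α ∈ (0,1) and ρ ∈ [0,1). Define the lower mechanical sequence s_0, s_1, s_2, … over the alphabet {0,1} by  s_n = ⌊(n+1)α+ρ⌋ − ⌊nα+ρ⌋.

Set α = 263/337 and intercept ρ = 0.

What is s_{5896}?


(n+1)α + ρ = (5897·263) / 337 = 1550911/337
nα + ρ     = (5896·263) / 337 = 1550648/337
⌊1550911/337⌋ = 4602,  ⌊1550648/337⌋ = 4601
s_{5896} = 4602 − 4601 = 1

1


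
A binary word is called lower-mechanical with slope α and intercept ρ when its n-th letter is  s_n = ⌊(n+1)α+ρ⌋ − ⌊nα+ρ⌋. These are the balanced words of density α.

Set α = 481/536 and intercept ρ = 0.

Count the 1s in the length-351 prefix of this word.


314

#1s = Σ_{n=0}^{350} s_n = Σ_{n=0}^{350} (⌊(n+1)α+ρ⌋ − ⌊nα+ρ⌋)
the sum telescopes: every ⌊nα+ρ⌋ with 0 < n < 351 appears once with + and once with −, leaving ⌊351α+ρ⌋ − ⌊0·α+ρ⌋
351α + ρ = (351·481) / 536 = 168831/536
ρ = 0/536
⌊168831/536⌋ = 314,  ⌊0/536⌋ = 0
#1s = 314 − 0 = 314


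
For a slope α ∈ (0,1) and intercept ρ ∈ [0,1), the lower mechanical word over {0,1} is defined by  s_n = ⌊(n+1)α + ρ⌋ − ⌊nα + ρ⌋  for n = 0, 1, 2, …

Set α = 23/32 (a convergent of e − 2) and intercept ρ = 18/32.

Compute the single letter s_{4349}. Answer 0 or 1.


1

(n+1)α + ρ = (4350·23 + 18) / 32 = 100068/32
nα + ρ     = (4349·23 + 18) / 32 = 100045/32
⌊100068/32⌋ = 3127,  ⌊100045/32⌋ = 3126
s_{4349} = 3127 − 3126 = 1


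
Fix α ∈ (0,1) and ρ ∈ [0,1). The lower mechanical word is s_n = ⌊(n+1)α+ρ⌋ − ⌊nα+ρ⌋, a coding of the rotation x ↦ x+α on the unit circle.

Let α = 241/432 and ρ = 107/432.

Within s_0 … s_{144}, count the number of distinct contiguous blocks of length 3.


4

t_n = ⌊(n·241+107)/432⌋ for n = 0 … 145:
  n=0…9: ⌊107/432⌋=0 ⌊348/432⌋=0 ⌊589/432⌋=1 ⌊830/432⌋=1 ⌊1071/432⌋=2 ⌊1312/432⌋=3 ⌊1553/432⌋=3 ⌊1794/432⌋=4 ⌊2035/432⌋=4 ⌊2276/432⌋=5
  n=10…19: ⌊2517/432⌋=5 ⌊2758/432⌋=6 ⌊2999/432⌋=6 ⌊3240/432⌋=7 ⌊3481/432⌋=8 ⌊3722/432⌋=8 ⌊3963/432⌋=9 ⌊4204/432⌋=9 ⌊4445/432⌋=10 ⌊4686/432⌋=10
  n=20…29: ⌊4927/432⌋=11 ⌊5168/432⌋=11 ⌊5409/432⌋=12 ⌊5650/432⌋=13 ⌊5891/432⌋=13 ⌊6132/432⌋=14 ⌊6373/432⌋=14 ⌊6614/432⌋=15 ⌊6855/432⌋=15 ⌊7096/432⌋=16
  n=30…39: ⌊7337/432⌋=16 ⌊7578/432⌋=17 ⌊7819/432⌋=18 ⌊8060/432⌋=18 ⌊8301/432⌋=19 ⌊8542/432⌋=19 ⌊8783/432⌋=20 ⌊9024/432⌋=20 ⌊9265/432⌋=21 ⌊9506/432⌋=22
  n=40…49: ⌊9747/432⌋=22 ⌊9988/432⌋=23 ⌊10229/432⌋=23 ⌊10470/432⌋=24 ⌊10711/432⌋=24 ⌊10952/432⌋=25 ⌊11193/432⌋=25 ⌊11434/432⌋=26 ⌊11675/432⌋=27 ⌊11916/432⌋=27
  n=50…59: ⌊12157/432⌋=28 ⌊12398/432⌋=28 ⌊12639/432⌋=29 ⌊12880/432⌋=29 ⌊13121/432⌋=30 ⌊13362/432⌋=30 ⌊13603/432⌋=31 ⌊13844/432⌋=32 ⌊14085/432⌋=32 ⌊14326/432⌋=33
  n=60…69: ⌊14567/432⌋=33 ⌊14808/432⌋=34 ⌊15049/432⌋=34 ⌊15290/432⌋=35 ⌊15531/432⌋=35 ⌊15772/432⌋=36 ⌊16013/432⌋=37 ⌊16254/432⌋=37 ⌊16495/432⌋=38 ⌊16736/432⌋=38
  n=70…79: ⌊16977/432⌋=39 ⌊17218/432⌋=39 ⌊17459/432⌋=40 ⌊17700/432⌋=40 ⌊17941/432⌋=41 ⌊18182/432⌋=42 ⌊18423/432⌋=42 ⌊18664/432⌋=43 ⌊18905/432⌋=43 ⌊19146/432⌋=44
  n=80…89: ⌊19387/432⌋=44 ⌊19628/432⌋=45 ⌊19869/432⌋=45 ⌊20110/432⌋=46 ⌊20351/432⌋=47 ⌊20592/432⌋=47 ⌊20833/432⌋=48 ⌊21074/432⌋=48 ⌊21315/432⌋=49 ⌊21556/432⌋=49
  n=90…99: ⌊21797/432⌋=50 ⌊22038/432⌋=51 ⌊22279/432⌋=51 ⌊22520/432⌋=52 ⌊22761/432⌋=52 ⌊23002/432⌋=53 ⌊23243/432⌋=53 ⌊23484/432⌋=54 ⌊23725/432⌋=54 ⌊23966/432⌋=55
  n=100…109: ⌊24207/432⌋=56 ⌊24448/432⌋=56 ⌊24689/432⌋=57 ⌊24930/432⌋=57 ⌊25171/432⌋=58 ⌊25412/432⌋=58 ⌊25653/432⌋=59 ⌊25894/432⌋=59 ⌊26135/432⌋=60 ⌊26376/432⌋=61
  n=110…119: ⌊26617/432⌋=61 ⌊26858/432⌋=62 ⌊27099/432⌋=62 ⌊27340/432⌋=63 ⌊27581/432⌋=63 ⌊27822/432⌋=64 ⌊28063/432⌋=64 ⌊28304/432⌋=65 ⌊28545/432⌋=66 ⌊28786/432⌋=66
  n=120…129: ⌊29027/432⌋=67 ⌊29268/432⌋=67 ⌊29509/432⌋=68 ⌊29750/432⌋=68 ⌊29991/432⌋=69 ⌊30232/432⌋=69 ⌊30473/432⌋=70 ⌊30714/432⌋=71 ⌊30955/432⌋=71 ⌊31196/432⌋=72
  n=130…139: ⌊31437/432⌋=72 ⌊31678/432⌋=73 ⌊31919/432⌋=73 ⌊32160/432⌋=74 ⌊32401/432⌋=75 ⌊32642/432⌋=75 ⌊32883/432⌋=76 ⌊33124/432⌋=76 ⌊33365/432⌋=77 ⌊33606/432⌋=77
  n=140…145: ⌊33847/432⌋=78 ⌊34088/432⌋=78 ⌊34329/432⌋=79 ⌊34570/432⌋=80 ⌊34811/432⌋=80 ⌊35052/432⌋=81
s_n = t_(n+1) − t_n for n = 0 … 144 gives
prefix = 0101101010101101010101101010101101010110101010110101010110101010110101010110101010110101011010101011010101011010101011010101011010101101010101101
slide a length-3 window over [0..2] … [142..144] (143 windows); first occurrence of each distinct factor:
  [  0..  2] 010
  [  1..  3] 101
  [  2..  4] 011
  [  3..  5] 110
  (the other 139 windows repeat one of these)
distinct factors: {010, 011, 101, 110}
count = 4  (Sturmian bound for length 3 is 4)


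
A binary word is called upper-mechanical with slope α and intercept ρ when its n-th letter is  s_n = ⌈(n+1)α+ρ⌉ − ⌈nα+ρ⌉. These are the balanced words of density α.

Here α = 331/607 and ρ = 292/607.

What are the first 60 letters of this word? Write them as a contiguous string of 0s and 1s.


101010101011010101010110101010101101010101011010101010110101

n=0: ⌈(1·331+292)/607⌉ − ⌈(0·331+292)/607⌉ = ⌈623/607⌉ − ⌈292/607⌉ = 2 − 1 = 1
n=1: ⌈(2·331+292)/607⌉ − ⌈(1·331+292)/607⌉ = ⌈954/607⌉ − ⌈623/607⌉ = 2 − 2 = 0
n=2: ⌈(3·331+292)/607⌉ − ⌈(2·331+292)/607⌉ = ⌈1285/607⌉ − ⌈954/607⌉ = 3 − 2 = 1
n=3: ⌈(4·331+292)/607⌉ − ⌈(3·331+292)/607⌉ = ⌈1616/607⌉ − ⌈1285/607⌉ = 3 − 3 = 0
n=4: ⌈(5·331+292)/607⌉ − ⌈(4·331+292)/607⌉ = ⌈1947/607⌉ − ⌈1616/607⌉ = 4 − 3 = 1
n=5: ⌈(6·331+292)/607⌉ − ⌈(5·331+292)/607⌉ = ⌈2278/607⌉ − ⌈1947/607⌉ = 4 − 4 = 0
n=6: ⌈(7·331+292)/607⌉ − ⌈(6·331+292)/607⌉ = ⌈2609/607⌉ − ⌈2278/607⌉ = 5 − 4 = 1
n=7: ⌈(8·331+292)/607⌉ − ⌈(7·331+292)/607⌉ = ⌈2940/607⌉ − ⌈2609/607⌉ = 5 − 5 = 0
n=8: ⌈(9·331+292)/607⌉ − ⌈(8·331+292)/607⌉ = ⌈3271/607⌉ − ⌈2940/607⌉ = 6 − 5 = 1
n=9: ⌈(10·331+292)/607⌉ − ⌈(9·331+292)/607⌉ = ⌈3602/607⌉ − ⌈3271/607⌉ = 6 − 6 = 0
n=10: ⌈(11·331+292)/607⌉ − ⌈(10·331+292)/607⌉ = ⌈3933/607⌉ − ⌈3602/607⌉ = 7 − 6 = 1
n=11: ⌈(12·331+292)/607⌉ − ⌈(11·331+292)/607⌉ = ⌈4264/607⌉ − ⌈3933/607⌉ = 8 − 7 = 1
n=12: ⌈(13·331+292)/607⌉ − ⌈(12·331+292)/607⌉ = ⌈4595/607⌉ − ⌈4264/607⌉ = 8 − 8 = 0
n=13: ⌈(14·331+292)/607⌉ − ⌈(13·331+292)/607⌉ = ⌈4926/607⌉ − ⌈4595/607⌉ = 9 − 8 = 1
n=14: ⌈(15·331+292)/607⌉ − ⌈(14·331+292)/607⌉ = ⌈5257/607⌉ − ⌈4926/607⌉ = 9 − 9 = 0
n=15: ⌈(16·331+292)/607⌉ − ⌈(15·331+292)/607⌉ = ⌈5588/607⌉ − ⌈5257/607⌉ = 10 − 9 = 1
n=16: ⌈(17·331+292)/607⌉ − ⌈(16·331+292)/607⌉ = ⌈5919/607⌉ − ⌈5588/607⌉ = 10 − 10 = 0
n=17: ⌈(18·331+292)/607⌉ − ⌈(17·331+292)/607⌉ = ⌈6250/607⌉ − ⌈5919/607⌉ = 11 − 10 = 1
n=18: ⌈(19·331+292)/607⌉ − ⌈(18·331+292)/607⌉ = ⌈6581/607⌉ − ⌈6250/607⌉ = 11 − 11 = 0
n=19: ⌈(20·331+292)/607⌉ − ⌈(19·331+292)/607⌉ = ⌈6912/607⌉ − ⌈6581/607⌉ = 12 − 11 = 1
n=20: ⌈(21·331+292)/607⌉ − ⌈(20·331+292)/607⌉ = ⌈7243/607⌉ − ⌈6912/607⌉ = 12 − 12 = 0
n=21: ⌈(22·331+292)/607⌉ − ⌈(21·331+292)/607⌉ = ⌈7574/607⌉ − ⌈7243/607⌉ = 13 − 12 = 1
n=22: ⌈(23·331+292)/607⌉ − ⌈(22·331+292)/607⌉ = ⌈7905/607⌉ − ⌈7574/607⌉ = 14 − 13 = 1
n=23: ⌈(24·331+292)/607⌉ − ⌈(23·331+292)/607⌉ = ⌈8236/607⌉ − ⌈7905/607⌉ = 14 − 14 = 0
n=24: ⌈(25·331+292)/607⌉ − ⌈(24·331+292)/607⌉ = ⌈8567/607⌉ − ⌈8236/607⌉ = 15 − 14 = 1
n=25: ⌈(26·331+292)/607⌉ − ⌈(25·331+292)/607⌉ = ⌈8898/607⌉ − ⌈8567/607⌉ = 15 − 15 = 0
n=26: ⌈(27·331+292)/607⌉ − ⌈(26·331+292)/607⌉ = ⌈9229/607⌉ − ⌈8898/607⌉ = 16 − 15 = 1
n=27: ⌈(28·331+292)/607⌉ − ⌈(27·331+292)/607⌉ = ⌈9560/607⌉ − ⌈9229/607⌉ = 16 − 16 = 0
n=28: ⌈(29·331+292)/607⌉ − ⌈(28·331+292)/607⌉ = ⌈9891/607⌉ − ⌈9560/607⌉ = 17 − 16 = 1
n=29: ⌈(30·331+292)/607⌉ − ⌈(29·331+292)/607⌉ = ⌈10222/607⌉ − ⌈9891/607⌉ = 17 − 17 = 0
n=30: ⌈(31·331+292)/607⌉ − ⌈(30·331+292)/607⌉ = ⌈10553/607⌉ − ⌈10222/607⌉ = 18 − 17 = 1
n=31: ⌈(32·331+292)/607⌉ − ⌈(31·331+292)/607⌉ = ⌈10884/607⌉ − ⌈10553/607⌉ = 18 − 18 = 0
n=32: ⌈(33·331+292)/607⌉ − ⌈(32·331+292)/607⌉ = ⌈11215/607⌉ − ⌈10884/607⌉ = 19 − 18 = 1
n=33: ⌈(34·331+292)/607⌉ − ⌈(33·331+292)/607⌉ = ⌈11546/607⌉ − ⌈11215/607⌉ = 20 − 19 = 1
n=34: ⌈(35·331+292)/607⌉ − ⌈(34·331+292)/607⌉ = ⌈11877/607⌉ − ⌈11546/607⌉ = 20 − 20 = 0
n=35: ⌈(36·331+292)/607⌉ − ⌈(35·331+292)/607⌉ = ⌈12208/607⌉ − ⌈11877/607⌉ = 21 − 20 = 1
n=36: ⌈(37·331+292)/607⌉ − ⌈(36·331+292)/607⌉ = ⌈12539/607⌉ − ⌈12208/607⌉ = 21 − 21 = 0
n=37: ⌈(38·331+292)/607⌉ − ⌈(37·331+292)/607⌉ = ⌈12870/607⌉ − ⌈12539/607⌉ = 22 − 21 = 1
n=38: ⌈(39·331+292)/607⌉ − ⌈(38·331+292)/607⌉ = ⌈13201/607⌉ − ⌈12870/607⌉ = 22 − 22 = 0
n=39: ⌈(40·331+292)/607⌉ − ⌈(39·331+292)/607⌉ = ⌈13532/607⌉ − ⌈13201/607⌉ = 23 − 22 = 1
n=40: ⌈(41·331+292)/607⌉ − ⌈(40·331+292)/607⌉ = ⌈13863/607⌉ − ⌈13532/607⌉ = 23 − 23 = 0
n=41: ⌈(42·331+292)/607⌉ − ⌈(41·331+292)/607⌉ = ⌈14194/607⌉ − ⌈13863/607⌉ = 24 − 23 = 1
n=42: ⌈(43·331+292)/607⌉ − ⌈(42·331+292)/607⌉ = ⌈14525/607⌉ − ⌈14194/607⌉ = 24 − 24 = 0
n=43: ⌈(44·331+292)/607⌉ − ⌈(43·331+292)/607⌉ = ⌈14856/607⌉ − ⌈14525/607⌉ = 25 − 24 = 1
n=44: ⌈(45·331+292)/607⌉ − ⌈(44·331+292)/607⌉ = ⌈15187/607⌉ − ⌈14856/607⌉ = 26 − 25 = 1
n=45: ⌈(46·331+292)/607⌉ − ⌈(45·331+292)/607⌉ = ⌈15518/607⌉ − ⌈15187/607⌉ = 26 − 26 = 0
n=46: ⌈(47·331+292)/607⌉ − ⌈(46·331+292)/607⌉ = ⌈15849/607⌉ − ⌈15518/607⌉ = 27 − 26 = 1
n=47: ⌈(48·331+292)/607⌉ − ⌈(47·331+292)/607⌉ = ⌈16180/607⌉ − ⌈15849/607⌉ = 27 − 27 = 0
n=48: ⌈(49·331+292)/607⌉ − ⌈(48·331+292)/607⌉ = ⌈16511/607⌉ − ⌈16180/607⌉ = 28 − 27 = 1
n=49: ⌈(50·331+292)/607⌉ − ⌈(49·331+292)/607⌉ = ⌈16842/607⌉ − ⌈16511/607⌉ = 28 − 28 = 0
n=50: ⌈(51·331+292)/607⌉ − ⌈(50·331+292)/607⌉ = ⌈17173/607⌉ − ⌈16842/607⌉ = 29 − 28 = 1
n=51: ⌈(52·331+292)/607⌉ − ⌈(51·331+292)/607⌉ = ⌈17504/607⌉ − ⌈17173/607⌉ = 29 − 29 = 0
n=52: ⌈(53·331+292)/607⌉ − ⌈(52·331+292)/607⌉ = ⌈17835/607⌉ − ⌈17504/607⌉ = 30 − 29 = 1
n=53: ⌈(54·331+292)/607⌉ − ⌈(53·331+292)/607⌉ = ⌈18166/607⌉ − ⌈17835/607⌉ = 30 − 30 = 0
n=54: ⌈(55·331+292)/607⌉ − ⌈(54·331+292)/607⌉ = ⌈18497/607⌉ − ⌈18166/607⌉ = 31 − 30 = 1
n=55: ⌈(56·331+292)/607⌉ − ⌈(55·331+292)/607⌉ = ⌈18828/607⌉ − ⌈18497/607⌉ = 32 − 31 = 1
n=56: ⌈(57·331+292)/607⌉ − ⌈(56·331+292)/607⌉ = ⌈19159/607⌉ − ⌈18828/607⌉ = 32 − 32 = 0
n=57: ⌈(58·331+292)/607⌉ − ⌈(57·331+292)/607⌉ = ⌈19490/607⌉ − ⌈19159/607⌉ = 33 − 32 = 1
n=58: ⌈(59·331+292)/607⌉ − ⌈(58·331+292)/607⌉ = ⌈19821/607⌉ − ⌈19490/607⌉ = 33 − 33 = 0
n=59: ⌈(60·331+292)/607⌉ − ⌈(59·331+292)/607⌉ = ⌈20152/607⌉ − ⌈19821/607⌉ = 34 − 33 = 1


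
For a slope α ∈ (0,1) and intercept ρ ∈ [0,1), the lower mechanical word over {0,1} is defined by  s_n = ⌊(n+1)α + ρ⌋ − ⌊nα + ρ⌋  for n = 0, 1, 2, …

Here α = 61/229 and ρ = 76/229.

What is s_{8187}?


(n+1)α + ρ = (8188·61 + 76) / 229 = 499544/229
nα + ρ     = (8187·61 + 76) / 229 = 499483/229
⌊499544/229⌋ = 2181,  ⌊499483/229⌋ = 2181
s_{8187} = 2181 − 2181 = 0

0


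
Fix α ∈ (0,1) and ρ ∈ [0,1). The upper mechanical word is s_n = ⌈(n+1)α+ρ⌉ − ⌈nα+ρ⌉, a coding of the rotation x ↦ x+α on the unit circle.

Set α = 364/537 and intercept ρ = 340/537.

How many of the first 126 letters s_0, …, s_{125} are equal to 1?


#1s = Σ_{n=0}^{125} s_n = Σ_{n=0}^{125} (⌈(n+1)α+ρ⌉ − ⌈nα+ρ⌉)
the sum telescopes: every ⌈nα+ρ⌉ with 0 < n < 126 appears once with + and once with −, leaving ⌈126α+ρ⌉ − ⌈0·α+ρ⌉
126α + ρ = (126·364 + 340) / 537 = 46204/537
ρ = 340/537
⌈46204/537⌉ = 87,  ⌈340/537⌉ = 1
#1s = 87 − 1 = 86

86


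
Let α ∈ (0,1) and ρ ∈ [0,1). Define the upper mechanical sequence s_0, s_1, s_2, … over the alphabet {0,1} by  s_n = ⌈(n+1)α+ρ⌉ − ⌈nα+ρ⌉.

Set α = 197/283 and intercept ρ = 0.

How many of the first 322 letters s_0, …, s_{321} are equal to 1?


#1s = Σ_{n=0}^{321} s_n = Σ_{n=0}^{321} (⌈(n+1)α+ρ⌉ − ⌈nα+ρ⌉)
the sum telescopes: every ⌈nα+ρ⌉ with 0 < n < 322 appears once with + and once with −, leaving ⌈322α+ρ⌉ − ⌈0·α+ρ⌉
322α + ρ = (322·197) / 283 = 63434/283
ρ = 0/283
⌈63434/283⌉ = 225,  ⌈0/283⌉ = 0
#1s = 225 − 0 = 225

225


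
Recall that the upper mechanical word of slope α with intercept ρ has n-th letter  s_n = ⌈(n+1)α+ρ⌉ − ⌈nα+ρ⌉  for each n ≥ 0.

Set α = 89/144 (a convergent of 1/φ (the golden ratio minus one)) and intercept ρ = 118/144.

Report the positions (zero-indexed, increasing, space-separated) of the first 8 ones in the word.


n=0: ⌈207/144⌉−⌈118/144⌉ = 2−1 = 1  ← one
n=1: ⌈296/144⌉−⌈207/144⌉ = 3−2 = 1  ← one
n=2: ⌈385/144⌉−⌈296/144⌉ = 3−3 = 0
n=3: ⌈474/144⌉−⌈385/144⌉ = 4−3 = 1  ← one
n=4: ⌈563/144⌉−⌈474/144⌉ = 4−4 = 0
n=5: ⌈652/144⌉−⌈563/144⌉ = 5−4 = 1  ← one
n=6: ⌈741/144⌉−⌈652/144⌉ = 6−5 = 1  ← one
n=7: ⌈830/144⌉−⌈741/144⌉ = 6−6 = 0
n=8: ⌈919/144⌉−⌈830/144⌉ = 7−6 = 1  ← one
n=9: ⌈1008/144⌉−⌈919/144⌉ = 7−7 = 0
n=10: ⌈1097/144⌉−⌈1008/144⌉ = 8−7 = 1  ← one
n=11: ⌈1186/144⌉−⌈1097/144⌉ = 9−8 = 1  ← one
positions of the first 8 ones: 0 1 3 5 6 8 10 11

0 1 3 5 6 8 10 11


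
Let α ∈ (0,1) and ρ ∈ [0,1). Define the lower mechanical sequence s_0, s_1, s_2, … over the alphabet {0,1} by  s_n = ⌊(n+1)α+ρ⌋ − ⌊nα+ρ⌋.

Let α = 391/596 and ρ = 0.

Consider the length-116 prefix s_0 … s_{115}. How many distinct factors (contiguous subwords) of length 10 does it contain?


11

t_n = ⌊(n·391)/596⌋ for n = 0 … 116:
  n=0…9: ⌊0/596⌋=0 ⌊391/596⌋=0 ⌊782/596⌋=1 ⌊1173/596⌋=1 ⌊1564/596⌋=2 ⌊1955/596⌋=3 ⌊2346/596⌋=3 ⌊2737/596⌋=4 ⌊3128/596⌋=5 ⌊3519/596⌋=5
  n=10…19: ⌊3910/596⌋=6 ⌊4301/596⌋=7 ⌊4692/596⌋=7 ⌊5083/596⌋=8 ⌊5474/596⌋=9 ⌊5865/596⌋=9 ⌊6256/596⌋=10 ⌊6647/596⌋=11 ⌊7038/596⌋=11 ⌊7429/596⌋=12
  n=20…29: ⌊7820/596⌋=13 ⌊8211/596⌋=13 ⌊8602/596⌋=14 ⌊8993/596⌋=15 ⌊9384/596⌋=15 ⌊9775/596⌋=16 ⌊10166/596⌋=17 ⌊10557/596⌋=17 ⌊10948/596⌋=18 ⌊11339/596⌋=19
  n=30…39: ⌊11730/596⌋=19 ⌊12121/596⌋=20 ⌊12512/596⌋=20 ⌊12903/596⌋=21 ⌊13294/596⌋=22 ⌊13685/596⌋=22 ⌊14076/596⌋=23 ⌊14467/596⌋=24 ⌊14858/596⌋=24 ⌊15249/596⌋=25
  n=40…49: ⌊15640/596⌋=26 ⌊16031/596⌋=26 ⌊16422/596⌋=27 ⌊16813/596⌋=28 ⌊17204/596⌋=28 ⌊17595/596⌋=29 ⌊17986/596⌋=30 ⌊18377/596⌋=30 ⌊18768/596⌋=31 ⌊19159/596⌋=32
  n=50…59: ⌊19550/596⌋=32 ⌊19941/596⌋=33 ⌊20332/596⌋=34 ⌊20723/596⌋=34 ⌊21114/596⌋=35 ⌊21505/596⌋=36 ⌊21896/596⌋=36 ⌊22287/596⌋=37 ⌊22678/596⌋=38 ⌊23069/596⌋=38
  n=60…69: ⌊23460/596⌋=39 ⌊23851/596⌋=40 ⌊24242/596⌋=40 ⌊24633/596⌋=41 ⌊25024/596⌋=41 ⌊25415/596⌋=42 ⌊25806/596⌋=43 ⌊26197/596⌋=43 ⌊26588/596⌋=44 ⌊26979/596⌋=45
  n=70…79: ⌊27370/596⌋=45 ⌊27761/596⌋=46 ⌊28152/596⌋=47 ⌊28543/596⌋=47 ⌊28934/596⌋=48 ⌊29325/596⌋=49 ⌊29716/596⌋=49 ⌊30107/596⌋=50 ⌊30498/596⌋=51 ⌊30889/596⌋=51
  n=80…89: ⌊31280/596⌋=52 ⌊31671/596⌋=53 ⌊32062/596⌋=53 ⌊32453/596⌋=54 ⌊32844/596⌋=55 ⌊33235/596⌋=55 ⌊33626/596⌋=56 ⌊34017/596⌋=57 ⌊34408/596⌋=57 ⌊34799/596⌋=58
  n=90…99: ⌊35190/596⌋=59 ⌊35581/596⌋=59 ⌊35972/596⌋=60 ⌊36363/596⌋=61 ⌊36754/596⌋=61 ⌊37145/596⌋=62 ⌊37536/596⌋=62 ⌊37927/596⌋=63 ⌊38318/596⌋=64 ⌊38709/596⌋=64
  n=100…109: ⌊39100/596⌋=65 ⌊39491/596⌋=66 ⌊39882/596⌋=66 ⌊40273/596⌋=67 ⌊40664/596⌋=68 ⌊41055/596⌋=68 ⌊41446/596⌋=69 ⌊41837/596⌋=70 ⌊42228/596⌋=70 ⌊42619/596⌋=71
  n=110…116: ⌊43010/596⌋=72 ⌊43401/596⌋=72 ⌊43792/596⌋=73 ⌊44183/596⌋=74 ⌊44574/596⌋=74 ⌊44965/596⌋=75 ⌊45356/596⌋=76
s_n = t_(n+1) − t_n for n = 0 … 115 gives
prefix = 01011011011011011011011011011010110110110110110110110110110110101101101101101101101101101101101011011011011011011011
slide a length-10 window over [0..9] … [106..115] (107 windows); first occurrence of each distinct factor:
  [  0..  9] 0101101101
  [  1.. 10] 1011011011
  [  2.. 11] 0110110110
  [  3.. 12] 1101101101
  [ 22.. 31] 1011011010
  [ 23.. 32] 0110110101
  [ 24.. 33] 1101101011
  [ 25.. 34] 1011010110
  [ 26.. 35] 0110101101
  [ 27.. 36] 1101011011
  [ 28.. 37] 1010110110
  (the other 96 windows repeat one of these)
distinct factors: {0101101101, 0110101101, 0110110101, 0110110110, 1010110110, 1011010110, 1011011010, 1011011011, 1101011011, 1101101011, 1101101101}
count = 11  (Sturmian bound for length 10 is 11)


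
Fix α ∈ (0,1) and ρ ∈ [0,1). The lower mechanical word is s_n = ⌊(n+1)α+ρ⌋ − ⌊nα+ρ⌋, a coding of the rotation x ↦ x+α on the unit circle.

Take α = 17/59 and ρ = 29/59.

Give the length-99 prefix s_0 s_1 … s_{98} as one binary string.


010001001000100100010010001001001000100100010010001001000100100010010001001000100100010010010001001

n=0: ⌊(1·17+29)/59⌋ − ⌊(0·17+29)/59⌋ = ⌊46/59⌋ − ⌊29/59⌋ = 0 − 0 = 0
n=1: ⌊(2·17+29)/59⌋ − ⌊(1·17+29)/59⌋ = ⌊63/59⌋ − ⌊46/59⌋ = 1 − 0 = 1
n=2: ⌊(3·17+29)/59⌋ − ⌊(2·17+29)/59⌋ = ⌊80/59⌋ − ⌊63/59⌋ = 1 − 1 = 0
n=3: ⌊(4·17+29)/59⌋ − ⌊(3·17+29)/59⌋ = ⌊97/59⌋ − ⌊80/59⌋ = 1 − 1 = 0
n=4: ⌊(5·17+29)/59⌋ − ⌊(4·17+29)/59⌋ = ⌊114/59⌋ − ⌊97/59⌋ = 1 − 1 = 0
n=5: ⌊(6·17+29)/59⌋ − ⌊(5·17+29)/59⌋ = ⌊131/59⌋ − ⌊114/59⌋ = 2 − 1 = 1
n=6: ⌊(7·17+29)/59⌋ − ⌊(6·17+29)/59⌋ = ⌊148/59⌋ − ⌊131/59⌋ = 2 − 2 = 0
n=7: ⌊(8·17+29)/59⌋ − ⌊(7·17+29)/59⌋ = ⌊165/59⌋ − ⌊148/59⌋ = 2 − 2 = 0
n=8: ⌊(9·17+29)/59⌋ − ⌊(8·17+29)/59⌋ = ⌊182/59⌋ − ⌊165/59⌋ = 3 − 2 = 1
n=9: ⌊(10·17+29)/59⌋ − ⌊(9·17+29)/59⌋ = ⌊199/59⌋ − ⌊182/59⌋ = 3 − 3 = 0
n=10: ⌊(11·17+29)/59⌋ − ⌊(10·17+29)/59⌋ = ⌊216/59⌋ − ⌊199/59⌋ = 3 − 3 = 0
n=11: ⌊(12·17+29)/59⌋ − ⌊(11·17+29)/59⌋ = ⌊233/59⌋ − ⌊216/59⌋ = 3 − 3 = 0
n=12: ⌊(13·17+29)/59⌋ − ⌊(12·17+29)/59⌋ = ⌊250/59⌋ − ⌊233/59⌋ = 4 − 3 = 1
n=13: ⌊(14·17+29)/59⌋ − ⌊(13·17+29)/59⌋ = ⌊267/59⌋ − ⌊250/59⌋ = 4 − 4 = 0
n=14: ⌊(15·17+29)/59⌋ − ⌊(14·17+29)/59⌋ = ⌊284/59⌋ − ⌊267/59⌋ = 4 − 4 = 0
n=15: ⌊(16·17+29)/59⌋ − ⌊(15·17+29)/59⌋ = ⌊301/59⌋ − ⌊284/59⌋ = 5 − 4 = 1
n=16: ⌊(17·17+29)/59⌋ − ⌊(16·17+29)/59⌋ = ⌊318/59⌋ − ⌊301/59⌋ = 5 − 5 = 0
n=17: ⌊(18·17+29)/59⌋ − ⌊(17·17+29)/59⌋ = ⌊335/59⌋ − ⌊318/59⌋ = 5 − 5 = 0
n=18: ⌊(19·17+29)/59⌋ − ⌊(18·17+29)/59⌋ = ⌊352/59⌋ − ⌊335/59⌋ = 5 − 5 = 0
n=19: ⌊(20·17+29)/59⌋ − ⌊(19·17+29)/59⌋ = ⌊369/59⌋ − ⌊352/59⌋ = 6 − 5 = 1
n=20: ⌊(21·17+29)/59⌋ − ⌊(20·17+29)/59⌋ = ⌊386/59⌋ − ⌊369/59⌋ = 6 − 6 = 0
n=21: ⌊(22·17+29)/59⌋ − ⌊(21·17+29)/59⌋ = ⌊403/59⌋ − ⌊386/59⌋ = 6 − 6 = 0
n=22: ⌊(23·17+29)/59⌋ − ⌊(22·17+29)/59⌋ = ⌊420/59⌋ − ⌊403/59⌋ = 7 − 6 = 1
n=23: ⌊(24·17+29)/59⌋ − ⌊(23·17+29)/59⌋ = ⌊437/59⌋ − ⌊420/59⌋ = 7 − 7 = 0
n=24: ⌊(25·17+29)/59⌋ − ⌊(24·17+29)/59⌋ = ⌊454/59⌋ − ⌊437/59⌋ = 7 − 7 = 0
n=25: ⌊(26·17+29)/59⌋ − ⌊(25·17+29)/59⌋ = ⌊471/59⌋ − ⌊454/59⌋ = 7 − 7 = 0
n=26: ⌊(27·17+29)/59⌋ − ⌊(26·17+29)/59⌋ = ⌊488/59⌋ − ⌊471/59⌋ = 8 − 7 = 1
n=27: ⌊(28·17+29)/59⌋ − ⌊(27·17+29)/59⌋ = ⌊505/59⌋ − ⌊488/59⌋ = 8 − 8 = 0
n=28: ⌊(29·17+29)/59⌋ − ⌊(28·17+29)/59⌋ = ⌊522/59⌋ − ⌊505/59⌋ = 8 − 8 = 0
n=29: ⌊(30·17+29)/59⌋ − ⌊(29·17+29)/59⌋ = ⌊539/59⌋ − ⌊522/59⌋ = 9 − 8 = 1
n=30: ⌊(31·17+29)/59⌋ − ⌊(30·17+29)/59⌋ = ⌊556/59⌋ − ⌊539/59⌋ = 9 − 9 = 0
n=31: ⌊(32·17+29)/59⌋ − ⌊(31·17+29)/59⌋ = ⌊573/59⌋ − ⌊556/59⌋ = 9 − 9 = 0
n=32: ⌊(33·17+29)/59⌋ − ⌊(32·17+29)/59⌋ = ⌊590/59⌋ − ⌊573/59⌋ = 10 − 9 = 1
n=33: ⌊(34·17+29)/59⌋ − ⌊(33·17+29)/59⌋ = ⌊607/59⌋ − ⌊590/59⌋ = 10 − 10 = 0
n=34: ⌊(35·17+29)/59⌋ − ⌊(34·17+29)/59⌋ = ⌊624/59⌋ − ⌊607/59⌋ = 10 − 10 = 0
n=35: ⌊(36·17+29)/59⌋ − ⌊(35·17+29)/59⌋ = ⌊641/59⌋ − ⌊624/59⌋ = 10 − 10 = 0
n=36: ⌊(37·17+29)/59⌋ − ⌊(36·17+29)/59⌋ = ⌊658/59⌋ − ⌊641/59⌋ = 11 − 10 = 1
n=37: ⌊(38·17+29)/59⌋ − ⌊(37·17+29)/59⌋ = ⌊675/59⌋ − ⌊658/59⌋ = 11 − 11 = 0
n=38: ⌊(39·17+29)/59⌋ − ⌊(38·17+29)/59⌋ = ⌊692/59⌋ − ⌊675/59⌋ = 11 − 11 = 0
n=39: ⌊(40·17+29)/59⌋ − ⌊(39·17+29)/59⌋ = ⌊709/59⌋ − ⌊692/59⌋ = 12 − 11 = 1
n=40: ⌊(41·17+29)/59⌋ − ⌊(40·17+29)/59⌋ = ⌊726/59⌋ − ⌊709/59⌋ = 12 − 12 = 0
n=41: ⌊(42·17+29)/59⌋ − ⌊(41·17+29)/59⌋ = ⌊743/59⌋ − ⌊726/59⌋ = 12 − 12 = 0
n=42: ⌊(43·17+29)/59⌋ − ⌊(42·17+29)/59⌋ = ⌊760/59⌋ − ⌊743/59⌋ = 12 − 12 = 0
n=43: ⌊(44·17+29)/59⌋ − ⌊(43·17+29)/59⌋ = ⌊777/59⌋ − ⌊760/59⌋ = 13 − 12 = 1
n=44: ⌊(45·17+29)/59⌋ − ⌊(44·17+29)/59⌋ = ⌊794/59⌋ − ⌊777/59⌋ = 13 − 13 = 0
n=45: ⌊(46·17+29)/59⌋ − ⌊(45·17+29)/59⌋ = ⌊811/59⌋ − ⌊794/59⌋ = 13 − 13 = 0
n=46: ⌊(47·17+29)/59⌋ − ⌊(46·17+29)/59⌋ = ⌊828/59⌋ − ⌊811/59⌋ = 14 − 13 = 1
n=47: ⌊(48·17+29)/59⌋ − ⌊(47·17+29)/59⌋ = ⌊845/59⌋ − ⌊828/59⌋ = 14 − 14 = 0
n=48: ⌊(49·17+29)/59⌋ − ⌊(48·17+29)/59⌋ = ⌊862/59⌋ − ⌊845/59⌋ = 14 − 14 = 0
n=49: ⌊(50·17+29)/59⌋ − ⌊(49·17+29)/59⌋ = ⌊879/59⌋ − ⌊862/59⌋ = 14 − 14 = 0
n=50: ⌊(51·17+29)/59⌋ − ⌊(50·17+29)/59⌋ = ⌊896/59⌋ − ⌊879/59⌋ = 15 − 14 = 1
n=51: ⌊(52·17+29)/59⌋ − ⌊(51·17+29)/59⌋ = ⌊913/59⌋ − ⌊896/59⌋ = 15 − 15 = 0
n=52: ⌊(53·17+29)/59⌋ − ⌊(52·17+29)/59⌋ = ⌊930/59⌋ − ⌊913/59⌋ = 15 − 15 = 0
n=53: ⌊(54·17+29)/59⌋ − ⌊(53·17+29)/59⌋ = ⌊947/59⌋ − ⌊930/59⌋ = 16 − 15 = 1
n=54: ⌊(55·17+29)/59⌋ − ⌊(54·17+29)/59⌋ = ⌊964/59⌋ − ⌊947/59⌋ = 16 − 16 = 0
n=55: ⌊(56·17+29)/59⌋ − ⌊(55·17+29)/59⌋ = ⌊981/59⌋ − ⌊964/59⌋ = 16 − 16 = 0
n=56: ⌊(57·17+29)/59⌋ − ⌊(56·17+29)/59⌋ = ⌊998/59⌋ − ⌊981/59⌋ = 16 − 16 = 0
n=57: ⌊(58·17+29)/59⌋ − ⌊(57·17+29)/59⌋ = ⌊1015/59⌋ − ⌊998/59⌋ = 17 − 16 = 1
n=58: ⌊(59·17+29)/59⌋ − ⌊(58·17+29)/59⌋ = ⌊1032/59⌋ − ⌊1015/59⌋ = 17 − 17 = 0
n=59: ⌊(60·17+29)/59⌋ − ⌊(59·17+29)/59⌋ = ⌊1049/59⌋ − ⌊1032/59⌋ = 17 − 17 = 0
n=60: ⌊(61·17+29)/59⌋ − ⌊(60·17+29)/59⌋ = ⌊1066/59⌋ − ⌊1049/59⌋ = 18 − 17 = 1
n=61: ⌊(62·17+29)/59⌋ − ⌊(61·17+29)/59⌋ = ⌊1083/59⌋ − ⌊1066/59⌋ = 18 − 18 = 0
n=62: ⌊(63·17+29)/59⌋ − ⌊(62·17+29)/59⌋ = ⌊1100/59⌋ − ⌊1083/59⌋ = 18 − 18 = 0
n=63: ⌊(64·17+29)/59⌋ − ⌊(63·17+29)/59⌋ = ⌊1117/59⌋ − ⌊1100/59⌋ = 18 − 18 = 0
n=64: ⌊(65·17+29)/59⌋ − ⌊(64·17+29)/59⌋ = ⌊1134/59⌋ − ⌊1117/59⌋ = 19 − 18 = 1
n=65: ⌊(66·17+29)/59⌋ − ⌊(65·17+29)/59⌋ = ⌊1151/59⌋ − ⌊1134/59⌋ = 19 − 19 = 0
n=66: ⌊(67·17+29)/59⌋ − ⌊(66·17+29)/59⌋ = ⌊1168/59⌋ − ⌊1151/59⌋ = 19 − 19 = 0
n=67: ⌊(68·17+29)/59⌋ − ⌊(67·17+29)/59⌋ = ⌊1185/59⌋ − ⌊1168/59⌋ = 20 − 19 = 1
n=68: ⌊(69·17+29)/59⌋ − ⌊(68·17+29)/59⌋ = ⌊1202/59⌋ − ⌊1185/59⌋ = 20 − 20 = 0
n=69: ⌊(70·17+29)/59⌋ − ⌊(69·17+29)/59⌋ = ⌊1219/59⌋ − ⌊1202/59⌋ = 20 − 20 = 0
n=70: ⌊(71·17+29)/59⌋ − ⌊(70·17+29)/59⌋ = ⌊1236/59⌋ − ⌊1219/59⌋ = 20 − 20 = 0
n=71: ⌊(72·17+29)/59⌋ − ⌊(71·17+29)/59⌋ = ⌊1253/59⌋ − ⌊1236/59⌋ = 21 − 20 = 1
n=72: ⌊(73·17+29)/59⌋ − ⌊(72·17+29)/59⌋ = ⌊1270/59⌋ − ⌊1253/59⌋ = 21 − 21 = 0
n=73: ⌊(74·17+29)/59⌋ − ⌊(73·17+29)/59⌋ = ⌊1287/59⌋ − ⌊1270/59⌋ = 21 − 21 = 0
n=74: ⌊(75·17+29)/59⌋ − ⌊(74·17+29)/59⌋ = ⌊1304/59⌋ − ⌊1287/59⌋ = 22 − 21 = 1
n=75: ⌊(76·17+29)/59⌋ − ⌊(75·17+29)/59⌋ = ⌊1321/59⌋ − ⌊1304/59⌋ = 22 − 22 = 0
n=76: ⌊(77·17+29)/59⌋ − ⌊(76·17+29)/59⌋ = ⌊1338/59⌋ − ⌊1321/59⌋ = 22 − 22 = 0
n=77: ⌊(78·17+29)/59⌋ − ⌊(77·17+29)/59⌋ = ⌊1355/59⌋ − ⌊1338/59⌋ = 22 − 22 = 0
n=78: ⌊(79·17+29)/59⌋ − ⌊(78·17+29)/59⌋ = ⌊1372/59⌋ − ⌊1355/59⌋ = 23 − 22 = 1
n=79: ⌊(80·17+29)/59⌋ − ⌊(79·17+29)/59⌋ = ⌊1389/59⌋ − ⌊1372/59⌋ = 23 − 23 = 0
n=80: ⌊(81·17+29)/59⌋ − ⌊(80·17+29)/59⌋ = ⌊1406/59⌋ − ⌊1389/59⌋ = 23 − 23 = 0
n=81: ⌊(82·17+29)/59⌋ − ⌊(81·17+29)/59⌋ = ⌊1423/59⌋ − ⌊1406/59⌋ = 24 − 23 = 1
n=82: ⌊(83·17+29)/59⌋ − ⌊(82·17+29)/59⌋ = ⌊1440/59⌋ − ⌊1423/59⌋ = 24 − 24 = 0
n=83: ⌊(84·17+29)/59⌋ − ⌊(83·17+29)/59⌋ = ⌊1457/59⌋ − ⌊1440/59⌋ = 24 − 24 = 0
n=84: ⌊(85·17+29)/59⌋ − ⌊(84·17+29)/59⌋ = ⌊1474/59⌋ − ⌊1457/59⌋ = 24 − 24 = 0
n=85: ⌊(86·17+29)/59⌋ − ⌊(85·17+29)/59⌋ = ⌊1491/59⌋ − ⌊1474/59⌋ = 25 − 24 = 1
n=86: ⌊(87·17+29)/59⌋ − ⌊(86·17+29)/59⌋ = ⌊1508/59⌋ − ⌊1491/59⌋ = 25 − 25 = 0
n=87: ⌊(88·17+29)/59⌋ − ⌊(87·17+29)/59⌋ = ⌊1525/59⌋ − ⌊1508/59⌋ = 25 − 25 = 0
n=88: ⌊(89·17+29)/59⌋ − ⌊(88·17+29)/59⌋ = ⌊1542/59⌋ − ⌊1525/59⌋ = 26 − 25 = 1
n=89: ⌊(90·17+29)/59⌋ − ⌊(89·17+29)/59⌋ = ⌊1559/59⌋ − ⌊1542/59⌋ = 26 − 26 = 0
n=90: ⌊(91·17+29)/59⌋ − ⌊(90·17+29)/59⌋ = ⌊1576/59⌋ − ⌊1559/59⌋ = 26 − 26 = 0
n=91: ⌊(92·17+29)/59⌋ − ⌊(91·17+29)/59⌋ = ⌊1593/59⌋ − ⌊1576/59⌋ = 27 − 26 = 1
n=92: ⌊(93·17+29)/59⌋ − ⌊(92·17+29)/59⌋ = ⌊1610/59⌋ − ⌊1593/59⌋ = 27 − 27 = 0
n=93: ⌊(94·17+29)/59⌋ − ⌊(93·17+29)/59⌋ = ⌊1627/59⌋ − ⌊1610/59⌋ = 27 − 27 = 0
n=94: ⌊(95·17+29)/59⌋ − ⌊(94·17+29)/59⌋ = ⌊1644/59⌋ − ⌊1627/59⌋ = 27 − 27 = 0
n=95: ⌊(96·17+29)/59⌋ − ⌊(95·17+29)/59⌋ = ⌊1661/59⌋ − ⌊1644/59⌋ = 28 − 27 = 1
n=96: ⌊(97·17+29)/59⌋ − ⌊(96·17+29)/59⌋ = ⌊1678/59⌋ − ⌊1661/59⌋ = 28 − 28 = 0
n=97: ⌊(98·17+29)/59⌋ − ⌊(97·17+29)/59⌋ = ⌊1695/59⌋ − ⌊1678/59⌋ = 28 − 28 = 0
n=98: ⌊(99·17+29)/59⌋ − ⌊(98·17+29)/59⌋ = ⌊1712/59⌋ − ⌊1695/59⌋ = 29 − 28 = 1
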